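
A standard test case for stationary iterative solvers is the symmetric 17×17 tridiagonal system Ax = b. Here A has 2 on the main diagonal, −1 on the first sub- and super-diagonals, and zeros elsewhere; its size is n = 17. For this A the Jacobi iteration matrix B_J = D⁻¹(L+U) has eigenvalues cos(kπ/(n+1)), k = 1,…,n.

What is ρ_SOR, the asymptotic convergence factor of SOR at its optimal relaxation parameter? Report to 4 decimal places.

½·tridiag(1,0,1) at n=17: λ_k = cos(kπ/18); max |λ| at k=1 ⇒ ρ_J = cos(π/18) ≈ 0.9848.
1 − cos²(π/18) = sin²(π/18) ⇒ √(1−ρ_J²) = sin(π/18) = 0.17365.
So ω* = 2/1.17365 = 1.7041 (Young).
and ρ(B_{ω*}) = 1.7041 − 1 = 0.7041.

ρ_SOR = 0.7041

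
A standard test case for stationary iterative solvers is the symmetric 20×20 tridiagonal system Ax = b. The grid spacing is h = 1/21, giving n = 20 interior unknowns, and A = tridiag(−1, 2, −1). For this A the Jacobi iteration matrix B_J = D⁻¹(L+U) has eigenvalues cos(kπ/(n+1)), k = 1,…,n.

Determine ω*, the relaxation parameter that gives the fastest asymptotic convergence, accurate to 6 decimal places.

[ρ_J] n=20: ρ(B_J) = cos(π/(n+1)) = cos(π/21) = 0.988831.
√(1 − cos²(π/21)) = sin(π/21) ≈ 0.1490423.
Then 2/(1+√(1−ρ_J²)) = 2/(1+0.1490423); ω* = 2/1.1490423 = 1.740580.
ρ(B_{ω*}) = ω*−1 = 0.740580

ω* = 1.740580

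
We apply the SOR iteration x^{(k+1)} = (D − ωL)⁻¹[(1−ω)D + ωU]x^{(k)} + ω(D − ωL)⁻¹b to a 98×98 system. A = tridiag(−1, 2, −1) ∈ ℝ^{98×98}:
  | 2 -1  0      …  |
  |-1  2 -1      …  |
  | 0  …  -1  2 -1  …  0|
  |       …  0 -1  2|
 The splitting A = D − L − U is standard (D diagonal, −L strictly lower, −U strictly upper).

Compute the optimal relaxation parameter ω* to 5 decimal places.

ω* = 1.93850

ρ_J = max_k |cos(kπ/99)| = cos(π/99) = 0.99950
root = sin(π/99) = 0.031728  (since 1−cos² = sin²).
[ω*] 2 ÷ (1 + 0.031728) = 2 ÷ 1.031728 = 1.93850.
ρ_SOR = ω* − 1 = 1.93850 − 1 = 0.93850.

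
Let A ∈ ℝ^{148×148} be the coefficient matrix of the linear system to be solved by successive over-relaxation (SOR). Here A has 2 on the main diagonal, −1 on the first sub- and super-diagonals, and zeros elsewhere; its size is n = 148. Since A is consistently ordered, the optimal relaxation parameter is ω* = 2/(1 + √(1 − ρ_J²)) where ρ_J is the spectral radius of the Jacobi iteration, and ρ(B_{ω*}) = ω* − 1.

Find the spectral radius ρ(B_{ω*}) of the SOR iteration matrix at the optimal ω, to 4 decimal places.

ρ_SOR = 0.9587

ρ_J = max_k |cos(kπ/149)| = cos(π/149) = 0.9998
√(1−ρ_J²) simplifies to sin(π/149) = 0.02108.
ω* = 2/(1+0.02108) = 1.9587
and ρ(B_{ω*}) = 1.9587 − 1 = 0.9587.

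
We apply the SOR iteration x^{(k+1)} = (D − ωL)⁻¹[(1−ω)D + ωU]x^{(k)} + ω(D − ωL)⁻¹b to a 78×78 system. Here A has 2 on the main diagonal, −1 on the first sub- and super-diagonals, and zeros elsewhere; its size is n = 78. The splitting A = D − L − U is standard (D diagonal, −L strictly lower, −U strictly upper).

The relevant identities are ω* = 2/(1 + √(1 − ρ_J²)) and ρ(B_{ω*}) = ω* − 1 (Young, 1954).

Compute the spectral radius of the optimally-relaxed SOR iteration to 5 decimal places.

ρ_SOR = 0.92353

[ρ_J] n=78: ρ(B_J) = cos(π/(n+1)) = cos(π/79) = 0.99921.
√(1 − cos²(π/79)) = sin(π/79) ≈ 0.039757.
Then 2/(1+√(1−ρ_J²)) = 2/(1+0.039757); ω* = 2/1.039757 = 1.92353.
ρ(B_{ω*}) = ω*−1 = 0.92353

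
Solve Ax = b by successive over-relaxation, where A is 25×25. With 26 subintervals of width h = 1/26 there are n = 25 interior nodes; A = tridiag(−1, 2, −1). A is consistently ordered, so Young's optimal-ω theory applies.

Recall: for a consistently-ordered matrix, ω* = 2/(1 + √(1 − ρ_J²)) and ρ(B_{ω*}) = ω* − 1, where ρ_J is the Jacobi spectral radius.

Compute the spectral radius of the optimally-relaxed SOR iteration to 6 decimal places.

ρ_SOR = 0.784859

spectrum of D⁻¹(L+U) = {cos(kπ/26) : 1≤k≤25}; ρ_J = cos(π/26) = 0.992709.
√(1−ρ_J²) = |sin(π/26)| = 0.1205367
ω* = 2/(1+0.1205367) = 1.784859
ρ(B_{ω*}) = ω*−1 = 0.784859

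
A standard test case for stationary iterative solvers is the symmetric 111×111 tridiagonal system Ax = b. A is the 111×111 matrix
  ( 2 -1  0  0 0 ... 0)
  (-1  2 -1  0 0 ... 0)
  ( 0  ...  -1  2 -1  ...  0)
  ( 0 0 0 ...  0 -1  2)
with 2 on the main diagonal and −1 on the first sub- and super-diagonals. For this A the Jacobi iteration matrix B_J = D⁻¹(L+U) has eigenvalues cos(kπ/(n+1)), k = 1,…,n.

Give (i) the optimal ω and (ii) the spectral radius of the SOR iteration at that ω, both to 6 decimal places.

ω* = 1.945438, ρ_SOR = 0.945438

[ρ_J] n=111: ρ(B_J) = cos(π/(n+1)) = cos(π/112) = 0.999607.
√(1−ρ_J²) simplifies to sin(π/112) = 0.0280463.
So ω* = 2/1.0280463 = 1.945438 (Young).
[ρ_SOR] ω* − 1 = 0.945438.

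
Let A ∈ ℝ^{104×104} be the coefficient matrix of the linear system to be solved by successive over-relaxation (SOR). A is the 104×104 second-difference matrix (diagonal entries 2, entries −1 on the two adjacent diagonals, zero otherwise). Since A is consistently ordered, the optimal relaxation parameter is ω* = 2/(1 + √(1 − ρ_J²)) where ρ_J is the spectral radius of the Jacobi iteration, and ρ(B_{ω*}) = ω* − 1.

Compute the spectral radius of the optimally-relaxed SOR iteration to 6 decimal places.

ρ_SOR = 0.941907

B_J for the 104×104 system has eigenvalues cos(kπ/105); ρ_J = cos(π/105) = 0.999552.
root = sin(π/105) = 0.0299155  (since 1−cos² = sin²).
ω* = 2 / (1 + 0.0299155) = 2 / 1.0299155 ≈ 1.941907.
ρ_SOR = ω* − 1 ≈ 0.941907.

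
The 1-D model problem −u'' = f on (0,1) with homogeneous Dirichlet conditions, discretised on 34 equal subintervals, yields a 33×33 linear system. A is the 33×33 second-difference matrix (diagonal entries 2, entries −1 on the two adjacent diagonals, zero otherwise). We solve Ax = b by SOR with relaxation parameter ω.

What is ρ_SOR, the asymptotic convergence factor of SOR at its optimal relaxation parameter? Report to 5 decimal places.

[ρ_J] n=33: ρ(B_J) = cos(π/(n+1)) = cos(π/34) = 0.99573.
√(1 − cos²(π/34)) = sin(π/34) ≈ 0.092268.
[ω*] 2 ÷ (1 + 0.092268) = 2 ÷ 1.092268 = 1.83105.
At ω = 1.83105 every |λ(B_ω)| = ω−1, so ρ_SOR = 0.83105.

ρ_SOR = 0.83105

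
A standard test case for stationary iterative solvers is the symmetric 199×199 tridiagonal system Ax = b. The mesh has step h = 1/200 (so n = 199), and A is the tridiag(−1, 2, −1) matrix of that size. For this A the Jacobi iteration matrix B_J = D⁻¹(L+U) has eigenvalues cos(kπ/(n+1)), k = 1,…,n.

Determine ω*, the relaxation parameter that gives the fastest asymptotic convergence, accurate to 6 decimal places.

With n=199, ρ(Jacobi) = cos(π/200) = 0.999877.
1 − cos²(π/200) = sin²(π/200) ⇒ √(1−ρ_J²) = sin(π/200) = 0.0157073.
So ω* = 2/1.0157073 = 1.969071 (Young).
ρ(B_{ω*}) = ω*−1 = 0.969071

ω* = 1.969071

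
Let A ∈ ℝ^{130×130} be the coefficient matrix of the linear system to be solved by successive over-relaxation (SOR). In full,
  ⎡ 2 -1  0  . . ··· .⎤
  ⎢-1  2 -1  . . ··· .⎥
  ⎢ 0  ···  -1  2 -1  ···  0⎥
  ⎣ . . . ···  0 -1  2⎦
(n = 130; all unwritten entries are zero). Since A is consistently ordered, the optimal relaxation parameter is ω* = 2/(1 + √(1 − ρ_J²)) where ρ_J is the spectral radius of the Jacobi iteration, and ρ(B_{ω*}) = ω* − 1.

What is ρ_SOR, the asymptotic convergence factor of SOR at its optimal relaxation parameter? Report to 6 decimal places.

ρ_SOR = 0.953164

With n=130, ρ(Jacobi) = cos(π/131) = 0.999712.
√(1 − cos²(π/131)) = sin(π/131) ≈ 0.0239793.
So ω* = 2/1.0239793 = 1.953164 (Young).
ρ_SOR = ω* − 1 = 1.953164 − 1 = 0.953164.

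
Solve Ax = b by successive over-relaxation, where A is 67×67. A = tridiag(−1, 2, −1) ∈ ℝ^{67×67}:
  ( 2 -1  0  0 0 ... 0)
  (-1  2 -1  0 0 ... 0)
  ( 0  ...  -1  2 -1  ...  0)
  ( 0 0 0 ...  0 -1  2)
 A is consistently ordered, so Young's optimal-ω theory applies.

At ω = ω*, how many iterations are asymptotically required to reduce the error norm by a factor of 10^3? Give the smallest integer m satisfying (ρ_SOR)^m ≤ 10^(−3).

m = 75

[ρ_J] n=67: ρ(B_J) = cos(π/(n+1)) = cos(π/68) = 0.9989330.
√(1 − cos²(π/68)) = sin(π/68) ≈ 0.0461835.
Young: ω* = 2/(1+√(1−ρ_J²)) = 2/(1+0.0461835) = 2/1.0461835 = 1.9117105.
Hence ρ(B_{ω*}) = 1.9117105 − 1 = 0.9117105.
3·ln10 = 6.90776; −ln(0.9117105) = 0.0924328; m = ⌈6.90776/0.0924328⌉ = ⌈74.733⌉ = 75.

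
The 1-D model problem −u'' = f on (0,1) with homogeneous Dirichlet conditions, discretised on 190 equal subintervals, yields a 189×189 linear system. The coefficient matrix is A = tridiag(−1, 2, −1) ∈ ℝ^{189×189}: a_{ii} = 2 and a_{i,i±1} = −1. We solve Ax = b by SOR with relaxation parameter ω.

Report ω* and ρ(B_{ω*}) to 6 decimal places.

ω* = 1.967470, ρ_SOR = 0.967470

spectrum of D⁻¹(L+U) = {cos(kπ/190) : 1≤k≤189}; ρ_J = cos(π/190) = 0.999863.
√(1−ρ_J²) = |sin(π/190)| = 0.0165339
ω* = 2/(1+0.0165339) = 1.967470
ρ_SOR = ω* − 1 ≈ 0.967470.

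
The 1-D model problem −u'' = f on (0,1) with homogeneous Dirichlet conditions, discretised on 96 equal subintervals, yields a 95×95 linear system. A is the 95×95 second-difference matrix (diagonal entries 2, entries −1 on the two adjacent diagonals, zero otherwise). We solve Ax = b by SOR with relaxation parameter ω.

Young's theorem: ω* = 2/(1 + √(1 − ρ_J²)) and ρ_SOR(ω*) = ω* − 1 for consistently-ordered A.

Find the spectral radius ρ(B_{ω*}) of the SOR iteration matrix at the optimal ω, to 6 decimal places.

With n=95, ρ(Jacobi) = cos(π/96) = 0.999465.
√(1−ρ_J²) simplifies to sin(π/96) = 0.0327191.
ω* = 2/(1+0.0327191) = 1.936635
Hence ρ(B_{ω*}) = 1.936635 − 1 = 0.936635.

ρ_SOR = 0.936635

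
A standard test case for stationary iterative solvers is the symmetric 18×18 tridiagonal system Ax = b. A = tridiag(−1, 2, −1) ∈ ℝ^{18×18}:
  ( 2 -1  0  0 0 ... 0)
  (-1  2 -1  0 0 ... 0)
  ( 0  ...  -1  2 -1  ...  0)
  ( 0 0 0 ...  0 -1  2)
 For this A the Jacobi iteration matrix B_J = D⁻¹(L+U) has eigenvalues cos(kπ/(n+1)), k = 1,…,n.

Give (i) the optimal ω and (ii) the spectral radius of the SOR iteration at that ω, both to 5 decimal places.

ω* = 1.71734, ρ_SOR = 0.71734

B_J for the 18×18 system has eigenvalues cos(kπ/19); ρ_J = cos(π/19) = 0.98636.
√(1 − cos²(π/19)) = sin(π/19) ≈ 0.164595.
ω* = 2/(1 + 0.164595) = 2/1.164595 = 1.71734.
and ρ(B_{ω*}) = 1.71734 − 1 = 0.71734.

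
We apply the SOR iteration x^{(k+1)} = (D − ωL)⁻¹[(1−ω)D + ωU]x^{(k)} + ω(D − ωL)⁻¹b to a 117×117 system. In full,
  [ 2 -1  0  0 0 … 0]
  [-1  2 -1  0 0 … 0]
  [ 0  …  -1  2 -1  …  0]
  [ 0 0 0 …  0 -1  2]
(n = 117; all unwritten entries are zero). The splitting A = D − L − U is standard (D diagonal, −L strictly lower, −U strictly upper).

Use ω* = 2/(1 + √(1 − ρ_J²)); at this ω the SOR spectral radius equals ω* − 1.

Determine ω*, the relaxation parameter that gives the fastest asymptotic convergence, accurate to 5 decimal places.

½·tridiag(1,0,1) at n=117: λ_k = cos(kπ/118); max |λ| at k=1 ⇒ ρ_J = cos(π/118) ≈ 0.99965.
√(1 − cos²(π/118)) = sin(π/118) ≈ 0.026621.
Young: ω* = 2/(1+√(1−ρ_J²)) = 2/(1+0.026621) = 2/1.026621 = 1.94814.
ρ_SOR = ω* − 1 ≈ 0.94814.

ω* = 1.94814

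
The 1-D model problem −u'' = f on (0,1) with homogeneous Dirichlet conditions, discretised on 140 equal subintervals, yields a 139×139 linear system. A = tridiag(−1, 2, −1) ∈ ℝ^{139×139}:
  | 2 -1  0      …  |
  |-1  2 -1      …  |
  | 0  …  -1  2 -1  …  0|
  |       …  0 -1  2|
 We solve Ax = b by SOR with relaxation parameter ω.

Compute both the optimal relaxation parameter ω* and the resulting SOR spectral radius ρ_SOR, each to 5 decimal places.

ω* = 1.95611, ρ_SOR = 0.95611

ρ_J = max_k |cos(kπ/140)| = cos(π/140) = 0.99975
1 − cos²(π/140) = sin²(π/140) ⇒ √(1−ρ_J²) = sin(π/140) = 0.022438.
ω* = 2 / (1 + 0.022438) = 2 / 1.022438 ≈ 1.95611.
At ω = 1.95611 every |λ(B_ω)| = ω−1, so ρ_SOR = 0.95611.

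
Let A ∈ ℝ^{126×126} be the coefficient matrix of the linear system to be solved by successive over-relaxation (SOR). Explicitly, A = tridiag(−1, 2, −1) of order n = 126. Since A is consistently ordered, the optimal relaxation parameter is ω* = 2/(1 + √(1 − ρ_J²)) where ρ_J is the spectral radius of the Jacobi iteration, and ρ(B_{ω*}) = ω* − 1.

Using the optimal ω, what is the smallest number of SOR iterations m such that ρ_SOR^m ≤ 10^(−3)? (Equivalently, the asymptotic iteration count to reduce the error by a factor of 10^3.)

With n=126, ρ(Jacobi) = cos(π/127) = 0.9996941.
√(1−ρ_J²) = |sin(π/127)| = 0.0247344
ω* = 2/(1 + 0.0247344) = 2/1.0247344 = 1.9517252.
ρ_SOR = ω* − 1 = 1.9517252 − 1 = 0.9517252.
3·ln10 = 6.90776; −ln(0.9517252) = 0.0494789; m = ⌈6.90776/0.0494789⌉ = ⌈139.610⌉ = 140.

m = 140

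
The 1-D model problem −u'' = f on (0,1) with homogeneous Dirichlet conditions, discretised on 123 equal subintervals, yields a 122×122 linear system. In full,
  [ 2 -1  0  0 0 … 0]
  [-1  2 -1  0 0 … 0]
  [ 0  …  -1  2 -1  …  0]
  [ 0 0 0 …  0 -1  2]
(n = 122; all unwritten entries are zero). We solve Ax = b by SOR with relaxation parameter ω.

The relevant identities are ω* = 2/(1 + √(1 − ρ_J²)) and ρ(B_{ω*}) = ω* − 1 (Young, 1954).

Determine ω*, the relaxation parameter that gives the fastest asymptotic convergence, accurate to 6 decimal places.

With n=122, ρ(Jacobi) = cos(π/123) = 0.999674.
√(1−ρ_J²) = |sin(π/123)| = 0.0255386
ω* = 2 / (1 + 0.0255386) = 2 / 1.0255386 ≈ 1.950195.
and ρ(B_{ω*}) = 1.950195 − 1 = 0.950195.

ω* = 1.950195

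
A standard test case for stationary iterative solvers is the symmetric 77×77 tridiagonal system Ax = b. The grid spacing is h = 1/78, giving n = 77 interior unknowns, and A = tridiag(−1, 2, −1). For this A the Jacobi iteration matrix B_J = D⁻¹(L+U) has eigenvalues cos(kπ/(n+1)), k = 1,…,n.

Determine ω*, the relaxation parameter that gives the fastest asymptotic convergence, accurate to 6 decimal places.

ω* = 1.922585

n=77: λ(B_J) = 1 − λ(A)/2 = cos(kπ/78); k=1 gives ρ_J = 0.999189.
root = sin(π/78) = 0.0402659  (since 1−cos² = sin²).
ω* = 2/(1+0.0402659) = 1.922585
[ρ_SOR] ω* − 1 = 0.922585.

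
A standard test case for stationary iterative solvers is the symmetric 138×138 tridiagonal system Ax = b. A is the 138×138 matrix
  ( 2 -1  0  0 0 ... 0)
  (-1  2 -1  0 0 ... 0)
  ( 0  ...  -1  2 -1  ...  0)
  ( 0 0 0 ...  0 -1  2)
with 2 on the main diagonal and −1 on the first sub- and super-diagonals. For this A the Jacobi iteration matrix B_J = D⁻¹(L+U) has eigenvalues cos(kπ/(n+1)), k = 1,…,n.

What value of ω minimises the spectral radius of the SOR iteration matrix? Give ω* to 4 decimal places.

ω* = 1.9558

n=138: λ(B_J) = 1 − λ(A)/2 = cos(kπ/139); k=1 gives ρ_J = 0.9997.
√(1 − cos²(π/139)) = sin(π/139) ≈ 0.02260.
[ω*] 2 ÷ (1 + 0.02260) = 2 ÷ 1.02260 = 1.9558.
ρ_SOR = ω* − 1 = 1.9558 − 1 = 0.9558.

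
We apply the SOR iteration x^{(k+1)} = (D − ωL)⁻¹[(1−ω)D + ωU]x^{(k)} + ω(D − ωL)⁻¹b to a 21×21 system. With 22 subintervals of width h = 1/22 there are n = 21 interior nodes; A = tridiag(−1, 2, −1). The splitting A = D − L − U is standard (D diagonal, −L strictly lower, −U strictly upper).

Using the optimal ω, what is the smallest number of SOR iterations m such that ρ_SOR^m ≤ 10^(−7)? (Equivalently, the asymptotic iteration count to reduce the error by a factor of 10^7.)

m = 57

B_J for the 21×21 system has eigenvalues cos(kπ/22); ρ_J = cos(π/22) = 0.9898214.
√(1−ρ_J²) simplifies to sin(π/22) = 0.1423148.
ω* = 2/(1+0.1423148) = 1.7508309
[ρ_SOR] ω* − 1 = 0.7508309.
ρ_SOR^m ≤ 10^(−7) ⇔ m ≥ 7·ln10/(−ln 0.7508309) = 16.1181/0.286575 = 56.244; m = ⌈56.244⌉ = 57.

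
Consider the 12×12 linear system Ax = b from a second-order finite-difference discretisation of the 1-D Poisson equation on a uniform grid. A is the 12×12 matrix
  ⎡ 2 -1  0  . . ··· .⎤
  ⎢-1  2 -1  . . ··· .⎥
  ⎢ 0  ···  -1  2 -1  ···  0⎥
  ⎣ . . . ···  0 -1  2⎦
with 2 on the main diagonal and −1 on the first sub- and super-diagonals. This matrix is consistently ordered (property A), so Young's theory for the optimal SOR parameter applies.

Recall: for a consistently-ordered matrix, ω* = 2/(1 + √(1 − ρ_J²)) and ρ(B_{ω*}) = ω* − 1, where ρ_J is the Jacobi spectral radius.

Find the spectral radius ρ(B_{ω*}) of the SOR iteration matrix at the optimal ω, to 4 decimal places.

B_J for the 12×12 system has eigenvalues cos(kπ/13); ρ_J = cos(π/13) = 0.9709.
√(1−ρ_J²) simplifies to sin(π/13) = 0.23932.
ω* = 2/(1 + 0.23932) = 2/1.23932 = 1.6138.
At ω = 1.6138 every |λ(B_ω)| = ω−1, so ρ_SOR = 0.6138.

ρ_SOR = 0.6138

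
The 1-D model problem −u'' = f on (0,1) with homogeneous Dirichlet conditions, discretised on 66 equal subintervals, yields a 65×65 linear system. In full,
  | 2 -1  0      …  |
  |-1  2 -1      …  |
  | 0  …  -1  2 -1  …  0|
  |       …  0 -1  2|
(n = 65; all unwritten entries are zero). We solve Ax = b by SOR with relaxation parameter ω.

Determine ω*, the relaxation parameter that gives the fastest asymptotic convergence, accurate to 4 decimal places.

spectrum of D⁻¹(L+U) = {cos(kπ/66) : 1≤k≤65}; ρ_J = cos(π/66) = 0.9989.
√(1−ρ_J²) simplifies to sin(π/66) = 0.04758.
ω* = 2 / (1 + 0.04758) = 2 / 1.04758 ≈ 1.9092.
At ω = 1.9092 every |λ(B_ω)| = ω−1, so ρ_SOR = 0.9092.

ω* = 1.9092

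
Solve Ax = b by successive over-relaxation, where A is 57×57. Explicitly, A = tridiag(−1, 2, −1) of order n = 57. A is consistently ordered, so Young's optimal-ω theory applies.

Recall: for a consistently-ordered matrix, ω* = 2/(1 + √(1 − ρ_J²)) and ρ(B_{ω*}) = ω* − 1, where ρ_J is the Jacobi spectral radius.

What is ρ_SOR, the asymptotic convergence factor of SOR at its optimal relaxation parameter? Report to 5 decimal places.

ρ_SOR = 0.89728

n=57: λ(B_J) = 1 − λ(A)/2 = cos(kπ/58); k=1 gives ρ_J = 0.99853.
1 − cos²(π/58) = sin²(π/58) ⇒ √(1−ρ_J²) = sin(π/58) = 0.054139.
ω* = 2 / (1 + 0.054139) = 2 / 1.054139 ≈ 1.89728.
At ω = 1.89728 every |λ(B_ω)| = ω−1, so ρ_SOR = 0.89728.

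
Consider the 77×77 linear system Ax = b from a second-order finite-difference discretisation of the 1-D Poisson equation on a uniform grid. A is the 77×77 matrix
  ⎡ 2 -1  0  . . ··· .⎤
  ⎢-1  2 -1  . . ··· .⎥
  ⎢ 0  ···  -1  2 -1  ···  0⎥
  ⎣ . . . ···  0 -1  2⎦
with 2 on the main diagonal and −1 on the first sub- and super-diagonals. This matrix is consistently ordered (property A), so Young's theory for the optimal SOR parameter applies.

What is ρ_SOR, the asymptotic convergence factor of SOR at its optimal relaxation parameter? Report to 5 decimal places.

spectrum of D⁻¹(L+U) = {cos(kπ/78) : 1≤k≤77}; ρ_J = cos(π/78) = 0.99919.
1 − cos²(π/78) = sin²(π/78) ⇒ √(1−ρ_J²) = sin(π/78) = 0.040266.
ω* = 2 / (1 + 0.040266) = 2 / 1.040266 ≈ 1.92259.
[ρ_SOR] ω* − 1 = 0.92259.

ρ_SOR = 0.92259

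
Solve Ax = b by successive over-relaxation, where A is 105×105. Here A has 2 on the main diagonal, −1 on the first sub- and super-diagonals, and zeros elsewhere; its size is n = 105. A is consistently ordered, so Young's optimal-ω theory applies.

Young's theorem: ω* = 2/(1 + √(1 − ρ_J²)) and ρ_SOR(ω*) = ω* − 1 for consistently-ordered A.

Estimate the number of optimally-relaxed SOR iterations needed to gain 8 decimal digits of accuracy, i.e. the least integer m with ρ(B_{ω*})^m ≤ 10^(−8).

½·tridiag(1,0,1) at n=105: λ_k = cos(kπ/106); max |λ| at k=1 ⇒ ρ_J = cos(π/106) ≈ 0.9995608.
√(1−ρ_J²) simplifies to sin(π/106) = 0.0296333.
Then 2/(1+√(1−ρ_J²)) = 2/(1+0.0296333); ω* = 2/1.0296333 = 1.9424391.
ρ_SOR = ω* − 1 = 1.9424391 − 1 = 0.9424391.
Need (0.9424391)^m ≤ 10^(−8): m ≥ 8·ln10/|ln 0.9424391| = 18.4207/0.059284 = 310.720 ⇒ m = 311.

m = 311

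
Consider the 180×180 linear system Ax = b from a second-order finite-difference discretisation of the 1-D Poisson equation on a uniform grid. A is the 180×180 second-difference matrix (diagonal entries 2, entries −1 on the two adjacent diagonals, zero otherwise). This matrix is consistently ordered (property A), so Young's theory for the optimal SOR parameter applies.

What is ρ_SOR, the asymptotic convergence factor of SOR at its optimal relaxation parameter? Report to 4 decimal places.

ρ_SOR = 0.9659

spectrum of D⁻¹(L+U) = {cos(kπ/181) : 1≤k≤180}; ρ_J = cos(π/181) = 0.9998.
root = sin(π/181) = 0.01736  (since 1−cos² = sin²).
[ω*] 2 ÷ (1 + 0.01736) = 2 ÷ 1.01736 = 1.9659.
ρ(B_{ω*}) = ω*−1 = 0.9659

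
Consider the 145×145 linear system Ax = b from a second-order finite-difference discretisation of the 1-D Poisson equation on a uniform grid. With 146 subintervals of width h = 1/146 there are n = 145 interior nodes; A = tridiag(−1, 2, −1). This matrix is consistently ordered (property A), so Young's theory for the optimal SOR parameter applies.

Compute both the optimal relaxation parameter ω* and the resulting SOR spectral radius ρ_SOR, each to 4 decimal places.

ω* = 1.9579, ρ_SOR = 0.9579

spectrum of D⁻¹(L+U) = {cos(kπ/146) : 1≤k≤145}; ρ_J = cos(π/146) = 0.9998.
√(1−ρ_J²) = |sin(π/146)| = 0.02152
ω* = 2/(1+0.02152) = 1.9579
[ρ_SOR] ω* − 1 = 0.9579.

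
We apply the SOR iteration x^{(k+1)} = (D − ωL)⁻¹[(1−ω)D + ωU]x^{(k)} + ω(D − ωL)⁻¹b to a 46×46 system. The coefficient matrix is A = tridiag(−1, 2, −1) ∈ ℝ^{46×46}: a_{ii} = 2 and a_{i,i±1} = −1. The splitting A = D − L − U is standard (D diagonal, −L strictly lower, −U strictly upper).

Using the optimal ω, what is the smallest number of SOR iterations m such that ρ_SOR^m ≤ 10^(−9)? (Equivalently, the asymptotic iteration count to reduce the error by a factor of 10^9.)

m = 155

spectrum of D⁻¹(L+U) = {cos(kπ/47) : 1≤k≤46}; ρ_J = cos(π/47) = 0.9977669.
√(1 − cos²(π/47)) = sin(π/47) ≈ 0.0667926.
ω* = 2 / (1 + 0.0667926) = 2 / 1.0667926 ≈ 1.8747787.
and ρ(B_{ω*}) = 1.8747787 − 1 = 0.8747787.
(0.8747787)^m ≤ 10^{−9}  ⇒  m·ln(0.8747787) ≤ −9·ln10  ⇒  m ≥ 154.901  ⇒  m = 155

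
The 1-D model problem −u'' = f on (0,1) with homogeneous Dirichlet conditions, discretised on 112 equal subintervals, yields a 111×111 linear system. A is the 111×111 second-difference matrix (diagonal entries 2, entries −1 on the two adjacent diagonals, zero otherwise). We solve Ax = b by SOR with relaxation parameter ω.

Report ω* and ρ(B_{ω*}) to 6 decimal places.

n=111: λ(B_J) = 1 − λ(A)/2 = cos(kπ/112); k=1 gives ρ_J = 0.999607.
√(1−ρ_J²) simplifies to sin(π/112) = 0.0280463.
[ω*] 2 ÷ (1 + 0.0280463) = 2 ÷ 1.0280463 = 1.945438.
[ρ_SOR] ω* − 1 = 0.945438.

ω* = 1.945438, ρ_SOR = 0.945438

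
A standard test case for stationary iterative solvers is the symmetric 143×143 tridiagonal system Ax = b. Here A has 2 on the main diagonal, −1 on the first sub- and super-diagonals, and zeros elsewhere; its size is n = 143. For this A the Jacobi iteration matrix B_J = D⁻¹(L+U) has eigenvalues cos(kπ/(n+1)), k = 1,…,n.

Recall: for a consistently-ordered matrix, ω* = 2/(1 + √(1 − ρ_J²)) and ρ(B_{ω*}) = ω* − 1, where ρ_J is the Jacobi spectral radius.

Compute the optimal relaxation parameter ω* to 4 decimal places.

ρ_J = max_k |cos(kπ/144)| = cos(π/144) = 0.9998
1 − cos²(π/144) = sin²(π/144) ⇒ √(1−ρ_J²) = sin(π/144) = 0.02181.
Young: ω* = 2/(1+√(1−ρ_J²)) = 2/(1+0.02181) = 2/1.02181 = 1.9573.
ρ_SOR = ω* − 1 = 1.9573 − 1 = 0.9573.

ω* = 1.9573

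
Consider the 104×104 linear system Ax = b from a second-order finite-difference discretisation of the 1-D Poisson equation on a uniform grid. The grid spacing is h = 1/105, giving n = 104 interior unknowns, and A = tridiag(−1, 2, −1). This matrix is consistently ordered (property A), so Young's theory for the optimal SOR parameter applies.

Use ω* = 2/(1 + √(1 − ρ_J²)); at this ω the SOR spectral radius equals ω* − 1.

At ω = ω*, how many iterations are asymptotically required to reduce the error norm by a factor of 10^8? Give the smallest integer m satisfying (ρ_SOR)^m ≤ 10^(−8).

m = 308

[ρ_J] n=104: ρ(B_J) = cos(π/(n+1)) = cos(π/105) = 0.9995524.
1 − cos²(π/105) = sin²(π/105) ⇒ √(1−ρ_J²) = sin(π/105) = 0.0299155.
So ω* = 2/1.0299155 = 1.9419069 (Young).
Hence ρ(B_{ω*}) = 1.9419069 − 1 = 0.9419069.
For 8 digits: m = 8·ln10 / (−ln 0.9419069) = 18.4207/0.0598488 = 307.787; round up → m = 308.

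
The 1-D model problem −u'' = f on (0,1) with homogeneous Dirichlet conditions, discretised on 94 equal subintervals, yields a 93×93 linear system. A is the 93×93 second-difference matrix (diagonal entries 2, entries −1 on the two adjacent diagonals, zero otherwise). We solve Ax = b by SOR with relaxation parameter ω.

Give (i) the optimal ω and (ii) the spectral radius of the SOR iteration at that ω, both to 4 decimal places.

ω* = 1.9353, ρ_SOR = 0.9353

spectrum of D⁻¹(L+U) = {cos(kπ/94) : 1≤k≤93}; ρ_J = cos(π/94) = 0.9994.
√(1 − cos²(π/94)) = sin(π/94) ≈ 0.03341.
[ω*] 2 ÷ (1 + 0.03341) = 2 ÷ 1.03341 = 1.9353.
At ω = 1.9353 every |λ(B_ω)| = ω−1, so ρ_SOR = 0.9353.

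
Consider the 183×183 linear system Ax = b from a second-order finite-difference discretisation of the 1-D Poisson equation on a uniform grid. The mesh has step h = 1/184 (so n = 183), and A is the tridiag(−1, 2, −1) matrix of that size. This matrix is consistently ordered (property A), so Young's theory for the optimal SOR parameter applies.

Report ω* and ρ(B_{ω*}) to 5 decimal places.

ω* = 1.96643, ρ_SOR = 0.96643

n=183: λ(B_J) = 1 − λ(A)/2 = cos(kπ/184); k=1 gives ρ_J = 0.99985.
1 − cos²(π/184) = sin²(π/184) ⇒ √(1−ρ_J²) = sin(π/184) = 0.017073.
So ω* = 2/1.017073 = 1.96643 (Young).
ρ_SOR = ω* − 1 = 1.96643 − 1 = 0.96643.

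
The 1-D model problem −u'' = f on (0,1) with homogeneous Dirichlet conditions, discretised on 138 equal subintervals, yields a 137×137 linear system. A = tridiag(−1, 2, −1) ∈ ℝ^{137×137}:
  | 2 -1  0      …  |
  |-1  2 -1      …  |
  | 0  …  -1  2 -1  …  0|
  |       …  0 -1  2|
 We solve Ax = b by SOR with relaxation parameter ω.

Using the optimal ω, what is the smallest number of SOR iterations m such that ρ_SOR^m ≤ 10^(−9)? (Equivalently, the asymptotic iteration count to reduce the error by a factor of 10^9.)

B_J for the 137×137 system has eigenvalues cos(kπ/138); ρ_J = cos(π/138) = 0.9997409.
√(1−ρ_J²) = |sin(π/138)| = 0.0227632
ω* = 2/(1 + 0.0227632) = 2/1.0227632 = 1.9554869.
ρ_SOR = ω* − 1 = 1.9554869 − 1 = 0.9554869.
m ≥ 9·ln10 / (−ln 0.9554869) = 455.115; smallest integer m = 456.

m = 456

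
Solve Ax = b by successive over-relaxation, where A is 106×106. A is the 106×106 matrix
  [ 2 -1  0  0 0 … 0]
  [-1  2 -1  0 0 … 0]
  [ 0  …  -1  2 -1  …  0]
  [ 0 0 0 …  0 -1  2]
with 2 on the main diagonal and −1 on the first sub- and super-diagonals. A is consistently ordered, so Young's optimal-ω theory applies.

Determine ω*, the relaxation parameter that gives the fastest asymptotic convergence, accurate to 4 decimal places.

n=106: λ(B_J) = 1 − λ(A)/2 = cos(kπ/107); k=1 gives ρ_J = 0.9996.
√(1−ρ_J²) = |sin(π/107)| = 0.02936
[ω*] 2 ÷ (1 + 0.02936) = 2 ÷ 1.02936 = 1.9430.
ρ(B_{ω*}) = ω*−1 = 0.9430

ω* = 1.9430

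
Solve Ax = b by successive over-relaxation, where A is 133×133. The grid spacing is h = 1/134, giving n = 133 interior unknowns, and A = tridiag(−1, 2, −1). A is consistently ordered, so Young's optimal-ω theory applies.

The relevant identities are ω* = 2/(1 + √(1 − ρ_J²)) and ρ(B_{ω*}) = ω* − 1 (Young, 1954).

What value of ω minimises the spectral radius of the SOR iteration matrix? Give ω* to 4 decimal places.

spectrum of D⁻¹(L+U) = {cos(kπ/134) : 1≤k≤133}; ρ_J = cos(π/134) = 0.9997.
√(1−ρ_J²) simplifies to sin(π/134) = 0.02344.
ω* = 2/(1+0.02344) = 1.9542
ρ_SOR = ω* − 1 = 1.9542 − 1 = 0.9542.

ω* = 1.9542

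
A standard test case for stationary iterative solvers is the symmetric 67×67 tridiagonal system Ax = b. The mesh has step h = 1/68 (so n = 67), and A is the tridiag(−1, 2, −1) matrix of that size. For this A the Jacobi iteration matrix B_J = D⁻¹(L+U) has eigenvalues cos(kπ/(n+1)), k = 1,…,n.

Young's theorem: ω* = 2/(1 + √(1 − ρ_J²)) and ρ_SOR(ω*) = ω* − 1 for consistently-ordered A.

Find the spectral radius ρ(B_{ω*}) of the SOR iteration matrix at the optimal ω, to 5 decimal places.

n=67: λ(B_J) = 1 − λ(A)/2 = cos(kπ/68); k=1 gives ρ_J = 0.99893.
√(1 − cos²(π/68)) = sin(π/68) ≈ 0.046183.
[ω*] 2 ÷ (1 + 0.046183) = 2 ÷ 1.046183 = 1.91171.
ρ_SOR = ω* − 1 ≈ 0.91171.

ρ_SOR = 0.91171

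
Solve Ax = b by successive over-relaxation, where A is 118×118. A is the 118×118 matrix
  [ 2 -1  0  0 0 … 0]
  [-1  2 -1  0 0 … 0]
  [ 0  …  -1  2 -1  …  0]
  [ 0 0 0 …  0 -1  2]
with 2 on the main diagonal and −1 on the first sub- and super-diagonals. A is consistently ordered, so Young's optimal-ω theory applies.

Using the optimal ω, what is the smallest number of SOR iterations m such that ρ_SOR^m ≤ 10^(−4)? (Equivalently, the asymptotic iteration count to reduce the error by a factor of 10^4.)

m = 175

spectrum of D⁻¹(L+U) = {cos(kπ/119) : 1≤k≤118}; ρ_J = cos(π/119) = 0.9996515.
√(1−ρ_J²) simplifies to sin(π/119) = 0.0263969.
So ω* = 2/1.0263969 = 1.9485640 (Young).
and ρ(B_{ω*}) = 1.9485640 − 1 = 0.9485640.
(0.9485640)^m ≤ 10^{−4}  ⇒  m·ln(0.9485640) ≤ −4·ln10  ⇒  m ≥ 174.418  ⇒  m = 175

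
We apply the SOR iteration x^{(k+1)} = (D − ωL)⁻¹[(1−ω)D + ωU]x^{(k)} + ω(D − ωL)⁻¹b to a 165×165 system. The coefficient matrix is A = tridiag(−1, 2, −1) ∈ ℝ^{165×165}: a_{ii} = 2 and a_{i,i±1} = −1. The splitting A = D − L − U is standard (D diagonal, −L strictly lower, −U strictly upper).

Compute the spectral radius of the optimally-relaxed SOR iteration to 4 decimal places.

n=165: λ(B_J) = 1 − λ(A)/2 = cos(kπ/166); k=1 gives ρ_J = 0.9998.
√(1 − cos²(π/166)) = sin(π/166) ≈ 0.01892.
ω* = 2/(1+0.01892) = 1.9629
At ω = 1.9629 every |λ(B_ω)| = ω−1, so ρ_SOR = 0.9629.

ρ_SOR = 0.9629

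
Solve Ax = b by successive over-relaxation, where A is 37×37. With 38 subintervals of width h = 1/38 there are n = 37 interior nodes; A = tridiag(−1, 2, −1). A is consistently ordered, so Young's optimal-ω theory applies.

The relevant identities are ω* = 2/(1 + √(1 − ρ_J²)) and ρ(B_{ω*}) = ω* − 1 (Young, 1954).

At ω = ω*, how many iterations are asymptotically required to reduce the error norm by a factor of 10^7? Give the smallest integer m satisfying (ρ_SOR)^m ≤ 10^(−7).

m = 98

B_J for the 37×37 system has eigenvalues cos(kπ/38); ρ_J = cos(π/38) = 0.9965845.
root = sin(π/38) = 0.0825793  (since 1−cos² = sin²).
Young: ω* = 2/(1+√(1−ρ_J²)) = 2/(1+0.0825793) = 2/1.0825793 = 1.8474397.
Hence ρ(B_{ω*}) = 1.8474397 − 1 = 0.8474397.
ρ_SOR^m ≤ 10^(−7) ⇔ m ≥ 7·ln10/(−ln 0.8474397) = 16.1181/0.165536 = 97.369; m = ⌈97.369⌉ = 98.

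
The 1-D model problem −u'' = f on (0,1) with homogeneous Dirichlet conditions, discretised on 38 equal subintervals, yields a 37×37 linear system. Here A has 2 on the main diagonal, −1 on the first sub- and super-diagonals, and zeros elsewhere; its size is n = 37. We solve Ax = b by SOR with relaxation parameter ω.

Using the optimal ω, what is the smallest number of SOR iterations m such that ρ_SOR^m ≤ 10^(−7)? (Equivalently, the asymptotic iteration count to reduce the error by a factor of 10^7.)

m = 98

spectrum of D⁻¹(L+U) = {cos(kπ/38) : 1≤k≤37}; ρ_J = cos(π/38) = 0.9965845.
√(1−ρ_J²) = |sin(π/38)| = 0.0825793
[ω*] 2 ÷ (1 + 0.0825793) = 2 ÷ 1.0825793 = 1.8474397.
ρ_SOR = ω* − 1 = 1.8474397 − 1 = 0.8474397.
(0.8474397)^m ≤ 10^{−7}  ⇒  m·ln(0.8474397) ≤ −7·ln10  ⇒  m ≥ 97.369  ⇒  m = 98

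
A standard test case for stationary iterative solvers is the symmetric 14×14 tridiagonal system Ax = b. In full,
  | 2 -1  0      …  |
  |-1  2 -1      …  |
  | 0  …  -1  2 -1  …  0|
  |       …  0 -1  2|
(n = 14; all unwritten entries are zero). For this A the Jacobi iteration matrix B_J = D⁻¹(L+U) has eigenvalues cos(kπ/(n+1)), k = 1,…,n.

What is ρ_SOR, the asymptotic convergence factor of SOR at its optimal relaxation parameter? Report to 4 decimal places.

ρ_J = max_k |cos(kπ/15)| = cos(π/15) = 0.9781
√(1−ρ_J²) = |sin(π/15)| = 0.20791
ω* = 2/(1 + 0.20791) = 2/1.20791 = 1.6558.
ρ(B_{ω*}) = ω*−1 = 0.6558

ρ_SOR = 0.6558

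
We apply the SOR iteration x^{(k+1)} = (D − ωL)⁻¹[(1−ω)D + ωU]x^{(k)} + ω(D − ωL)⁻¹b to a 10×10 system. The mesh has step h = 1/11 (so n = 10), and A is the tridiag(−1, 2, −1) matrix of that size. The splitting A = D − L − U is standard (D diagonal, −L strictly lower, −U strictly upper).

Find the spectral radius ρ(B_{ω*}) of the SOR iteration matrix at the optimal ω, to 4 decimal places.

ρ_SOR = 0.5604

n=10: λ(B_J) = 1 − λ(A)/2 = cos(kπ/11); k=1 gives ρ_J = 0.9595.
√(1−ρ_J²) = |sin(π/11)| = 0.28173
Young: ω* = 2/(1+√(1−ρ_J²)) = 2/(1+0.28173) = 2/1.28173 = 1.5604.
Hence ρ(B_{ω*}) = 1.5604 − 1 = 0.5604.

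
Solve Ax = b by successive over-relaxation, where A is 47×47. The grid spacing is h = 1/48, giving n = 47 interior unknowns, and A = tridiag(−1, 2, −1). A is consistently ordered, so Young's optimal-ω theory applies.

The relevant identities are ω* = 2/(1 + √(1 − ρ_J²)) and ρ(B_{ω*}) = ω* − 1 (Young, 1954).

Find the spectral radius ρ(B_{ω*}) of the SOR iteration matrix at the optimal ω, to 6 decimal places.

ρ_SOR = 0.877224

n=47: λ(B_J) = 1 − λ(A)/2 = cos(kπ/48); k=1 gives ρ_J = 0.997859.
1 − cos²(π/48) = sin²(π/48) ⇒ √(1−ρ_J²) = sin(π/48) = 0.0654031.
Young: ω* = 2/(1+√(1−ρ_J²)) = 2/(1+0.0654031) = 2/1.0654031 = 1.877224.
[ρ_SOR] ω* − 1 = 0.877224.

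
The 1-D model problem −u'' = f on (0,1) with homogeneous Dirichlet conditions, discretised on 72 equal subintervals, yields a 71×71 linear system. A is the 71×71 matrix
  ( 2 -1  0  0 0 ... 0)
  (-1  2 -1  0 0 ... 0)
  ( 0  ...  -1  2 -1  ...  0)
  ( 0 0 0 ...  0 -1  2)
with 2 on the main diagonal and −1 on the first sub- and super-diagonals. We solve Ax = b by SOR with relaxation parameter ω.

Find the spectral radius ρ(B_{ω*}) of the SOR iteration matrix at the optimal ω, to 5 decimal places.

ρ_SOR = 0.91641

ρ_J = max_k |cos(kπ/72)| = cos(π/72) = 0.99905
1 − cos²(π/72) = sin²(π/72) ⇒ √(1−ρ_J²) = sin(π/72) = 0.043619.
Then 2/(1+√(1−ρ_J²)) = 2/(1+0.043619); ω* = 2/1.043619 = 1.91641.
At ω = 1.91641 every |λ(B_ω)| = ω−1, so ρ_SOR = 0.91641.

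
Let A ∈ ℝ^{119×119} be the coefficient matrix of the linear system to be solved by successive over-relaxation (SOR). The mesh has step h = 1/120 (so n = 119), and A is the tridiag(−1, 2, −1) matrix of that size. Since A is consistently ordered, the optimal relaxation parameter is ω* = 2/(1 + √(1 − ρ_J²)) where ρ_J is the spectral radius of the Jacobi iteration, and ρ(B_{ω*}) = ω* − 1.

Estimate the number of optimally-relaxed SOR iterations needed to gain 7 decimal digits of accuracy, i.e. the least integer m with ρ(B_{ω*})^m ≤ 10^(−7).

n=119: λ(B_J) = 1 − λ(A)/2 = cos(kπ/120); k=1 gives ρ_J = 0.9996573.
1 − cos²(π/120) = sin²(π/120) ⇒ √(1−ρ_J²) = sin(π/120) = 0.0261769.
ω* = 2/(1+0.0261769) = 1.9489817
At ω = 1.9489817 every |λ(B_ω)| = ω−1, so ρ_SOR = 0.9489817.
ρ_SOR^m ≤ 10^(−7) ⇔ m ≥ 7·ln10/(−ln 0.9489817) = 16.1181/0.0523658 = 307.798; m = ⌈307.798⌉ = 308.

m = 308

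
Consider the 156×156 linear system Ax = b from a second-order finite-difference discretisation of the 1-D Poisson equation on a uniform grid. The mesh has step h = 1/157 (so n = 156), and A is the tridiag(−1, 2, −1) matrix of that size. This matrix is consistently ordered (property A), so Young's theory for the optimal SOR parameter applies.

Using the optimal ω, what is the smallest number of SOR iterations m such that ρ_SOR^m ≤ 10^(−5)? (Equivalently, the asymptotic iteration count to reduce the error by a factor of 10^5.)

[ρ_J] n=156: ρ(B_J) = cos(π/(n+1)) = cos(π/157) = 0.9997998.
1 − cos²(π/157) = sin²(π/157) ⇒ √(1−ρ_J²) = sin(π/157) = 0.0200088.
ω* = 2 / (1 + 0.0200088) = 2 / 1.0200088 ≈ 1.9607674.
ρ(B_{ω*}) = ω*−1 = 0.9607674
5·ln10 = 11.5129; −ln(0.9607674) = 0.0400229; m = ⌈11.5129/0.0400229⌉ = ⌈287.658⌉ = 288.

m = 288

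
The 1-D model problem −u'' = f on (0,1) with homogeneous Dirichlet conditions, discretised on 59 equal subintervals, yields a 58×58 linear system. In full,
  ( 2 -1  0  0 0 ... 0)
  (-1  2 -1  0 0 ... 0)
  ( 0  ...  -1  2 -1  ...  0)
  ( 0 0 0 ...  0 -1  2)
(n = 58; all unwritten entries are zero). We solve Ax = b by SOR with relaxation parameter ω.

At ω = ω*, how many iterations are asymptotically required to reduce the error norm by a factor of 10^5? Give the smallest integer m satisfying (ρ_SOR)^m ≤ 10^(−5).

m = 109

n=58: λ(B_J) = 1 − λ(A)/2 = cos(kπ/59); k=1 gives ρ_J = 0.9985827.
√(1−ρ_J²) simplifies to sin(π/59) = 0.0532222.
So ω* = 2/1.0532222 = 1.8989345 (Young).
At ω = 1.8989345 every |λ(B_ω)| = ω−1, so ρ_SOR = 0.8989345.
(0.8989345)^m ≤ 10^{−5}  ⇒  m·ln(0.8989345) ≤ −5·ln10  ⇒  m ≥ 108.057  ⇒  m = 109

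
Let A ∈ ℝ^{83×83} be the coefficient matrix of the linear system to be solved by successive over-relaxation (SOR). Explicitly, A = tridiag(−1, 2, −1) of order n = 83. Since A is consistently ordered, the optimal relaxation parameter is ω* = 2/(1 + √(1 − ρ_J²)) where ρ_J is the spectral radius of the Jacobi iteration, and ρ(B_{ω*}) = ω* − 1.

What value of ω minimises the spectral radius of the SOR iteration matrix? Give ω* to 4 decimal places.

ω* = 1.9279

n=83: λ(B_J) = 1 − λ(A)/2 = cos(kπ/84); k=1 gives ρ_J = 0.9993.
1 − cos²(π/84) = sin²(π/84) ⇒ √(1−ρ_J²) = sin(π/84) = 0.03739.
So ω* = 2/1.03739 = 1.9279 (Young).
ρ(B_{ω*}) = ω*−1 = 0.9279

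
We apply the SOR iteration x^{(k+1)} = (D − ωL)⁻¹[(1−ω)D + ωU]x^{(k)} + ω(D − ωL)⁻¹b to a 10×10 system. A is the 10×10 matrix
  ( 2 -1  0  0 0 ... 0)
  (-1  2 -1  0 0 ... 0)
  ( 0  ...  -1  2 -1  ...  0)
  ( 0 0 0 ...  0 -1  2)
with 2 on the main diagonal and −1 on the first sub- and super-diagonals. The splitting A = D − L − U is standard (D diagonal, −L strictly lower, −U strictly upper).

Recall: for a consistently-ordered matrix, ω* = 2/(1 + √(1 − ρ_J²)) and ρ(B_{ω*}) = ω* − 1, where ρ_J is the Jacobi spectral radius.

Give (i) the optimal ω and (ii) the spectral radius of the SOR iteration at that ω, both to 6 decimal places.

ω* = 1.560388, ρ_SOR = 0.560388

½·tridiag(1,0,1) at n=10: λ_k = cos(kπ/11); max |λ| at k=1 ⇒ ρ_J = cos(π/11) ≈ 0.959493.
root = sin(π/11) = 0.2817326  (since 1−cos² = sin²).
ω* = 2/(1 + 0.2817326) = 2/1.2817326 = 1.560388.
ρ_SOR = ω* − 1 = 1.560388 − 1 = 0.560388.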